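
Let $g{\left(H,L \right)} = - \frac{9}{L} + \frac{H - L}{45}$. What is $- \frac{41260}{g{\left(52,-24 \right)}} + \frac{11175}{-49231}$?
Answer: $- \frac{731265884625}{36578633} \approx -19992.0$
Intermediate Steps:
$g{\left(H,L \right)} = - \frac{9}{L} - \frac{L}{45} + \frac{H}{45}$ ($g{\left(H,L \right)} = - \frac{9}{L} + \left(H - L\right) \frac{1}{45} = - \frac{9}{L} + \left(- \frac{L}{45} + \frac{H}{45}\right) = - \frac{9}{L} - \frac{L}{45} + \frac{H}{45}$)
$- \frac{41260}{g{\left(52,-24 \right)}} + \frac{11175}{-49231} = - \frac{41260}{\frac{1}{45} \frac{1}{-24} \left(-405 - 24 \left(52 - -24\right)\right)} + \frac{11175}{-49231} = - \frac{41260}{\frac{1}{45} \left(- \frac{1}{24}\right) \left(-405 - 24 \left(52 + 24\right)\right)} + 11175 \left(- \frac{1}{49231}\right) = - \frac{41260}{\frac{1}{45} \left(- \frac{1}{24}\right) \left(-405 - 1824\right)} - \frac{11175}{49231} = - \frac{41260}{\frac{1}{45} \left(- \frac{1}{24}\right) \left(-2229\right)} - \frac{11175}{49231} = - \frac{41260}{\frac{743}{360}} - \frac{11175}{49231} = \left(-41260\right) \frac{360}{743} - \frac{11175}{49231} = - \frac{14853600}{743} - \frac{11175}{49231} = - \frac{731265884625}{36578633}$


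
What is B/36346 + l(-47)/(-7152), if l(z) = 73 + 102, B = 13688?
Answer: 45768013/129973296 ≈ 0.35213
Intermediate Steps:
l(z) = 175
B/36346 + l(-47)/(-7152) = 13688/36346 + 175/(-7152) = 13688*(1/36346) + 175*(-1/7152) = 6844/18173 - 175/7152 = 45768013/129973296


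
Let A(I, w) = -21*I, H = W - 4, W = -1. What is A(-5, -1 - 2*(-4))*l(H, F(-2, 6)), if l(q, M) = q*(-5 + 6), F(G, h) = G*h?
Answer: -525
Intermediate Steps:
H = -5 (H = -1 - 4 = -5)
l(q, M) = q (l(q, M) = q*1 = q)
A(-5, -1 - 2*(-4))*l(H, F(-2, 6)) = -21*(-5)*(-5) = 105*(-5) = -525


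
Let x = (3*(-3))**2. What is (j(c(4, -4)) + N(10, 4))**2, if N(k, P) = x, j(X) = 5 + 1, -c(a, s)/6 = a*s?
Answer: 7569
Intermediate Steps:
c(a, s) = -6*a*s
j(X) = 6
x = 81 (x = (-9)**2 = 81)
N(k, P) = 81
(j(c(4, -4)) + N(10, 4))**2 = (6 + 81)**2 = 87**2 = 7569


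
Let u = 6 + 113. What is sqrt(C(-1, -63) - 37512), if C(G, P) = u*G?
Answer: 11*I*sqrt(311) ≈ 193.99*I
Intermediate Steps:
u = 119
C(G, P) = 119*G
sqrt(C(-1, -63) - 37512) = sqrt(119*(-1) - 37512) = sqrt(-119 - 37512) = sqrt(-37631) = 11*I*sqrt(311)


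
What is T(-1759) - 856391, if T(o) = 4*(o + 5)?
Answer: -863407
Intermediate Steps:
T(o) = 20 + 4*o (T(o) = 4*(5 + o) = 20 + 4*o)
T(-1759) - 856391 = (20 + 4*(-1759)) - 856391 = (20 - 7036) - 856391 = -7016 - 856391 = -863407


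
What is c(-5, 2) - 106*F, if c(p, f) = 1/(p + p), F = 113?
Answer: -119781/10 ≈ -11978.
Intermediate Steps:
c(p, f) = 1/(2*p)
c(-5, 2) - 106*F = (1/2)/(-5) - 106*113 = (1/2)*(-1/5) - 11978 = -1/10 - 11978 = -119781/10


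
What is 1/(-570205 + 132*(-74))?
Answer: -1/579973 ≈ -1.7242e-6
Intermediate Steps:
1/(-570205 + 132*(-74)) = 1/(-570205 - 9768) = 1/(-579973) = -1/579973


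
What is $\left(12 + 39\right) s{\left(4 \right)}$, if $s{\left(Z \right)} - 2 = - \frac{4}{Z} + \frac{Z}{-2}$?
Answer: $-51$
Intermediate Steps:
$s{\left(Z \right)} = 2 - \frac{4}{Z} - \frac{Z}{2}$ ($s{\left(Z \right)} = 2 + \left(- \frac{4}{Z} + \frac{Z}{-2}\right) = 2 + \left(- \frac{4}{Z} + Z \left(- \frac{1}{2}\right)\right) = 2 - \left(\frac{Z}{2} + \frac{4}{Z}\right) = 2 - \frac{4}{Z} - \frac{Z}{2}$)
$\left(12 + 39\right) s{\left(4 \right)} = \left(12 + 39\right) \left(2 - \frac{4}{4} - 2\right) = 51 \left(2 - 1 - 2\right) = 51 \left(-1\right) = -51$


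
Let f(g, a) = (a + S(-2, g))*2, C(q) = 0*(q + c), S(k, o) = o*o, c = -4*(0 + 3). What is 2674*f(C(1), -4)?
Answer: -21392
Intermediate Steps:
c = -12 (c = -4*3 = -12)
S(k, o) = o²
C(q) = 0 (C(q) = 0*(q - 12) = 0*(-12 + q) = 0)
f(g, a) = 2*a + 2*g² (f(g, a) = (a + g²)*2 = 2*a + 2*g²)
2674*f(C(1), -4) = 2674*(2*(-4) + 2*0²) = 2674*(-8 + 2*0) = 2674*(-8 + 0) = 2674*(-8) = -21392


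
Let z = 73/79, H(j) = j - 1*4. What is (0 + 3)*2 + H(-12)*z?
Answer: -694/79 ≈ -8.7848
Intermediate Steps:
H(j) = -4 + j (H(j) = j - 4 = -4 + j)
z = 73/79 (z = 73*(1/79) = 73/79 ≈ 0.92405)
(0 + 3)*2 + H(-12)*z = (0 + 3)*2 + (-4 - 12)*(73/79) = 3*2 - 16*73/79 = 6 - 1168/79 = -694/79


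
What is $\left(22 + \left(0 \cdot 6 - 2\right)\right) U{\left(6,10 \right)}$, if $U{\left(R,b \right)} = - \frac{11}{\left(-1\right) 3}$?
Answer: $\frac{220}{3} \approx 73.333$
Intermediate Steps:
$U{\left(R,b \right)} = \frac{11}{3}$ ($U{\left(R,b \right)} = - \frac{11}{-3} = \left(-11\right) \left(- \frac{1}{3}\right) = \frac{11}{3}$)
$\left(22 + \left(0 \cdot 6 - 2\right)\right) U{\left(6,10 \right)} = \left(22 + \left(0 \cdot 6 - 2\right)\right) \frac{11}{3} = \left(22 + \left(0 - 2\right)\right) \frac{11}{3} = \left(22 - 2\right) \frac{11}{3} = 20 \cdot \frac{11}{3} = \frac{220}{3}$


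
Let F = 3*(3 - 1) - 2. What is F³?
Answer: 64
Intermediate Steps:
F = 4 (F = 3*2 - 2 = 6 - 2 = 4)
F³ = 4³ = 64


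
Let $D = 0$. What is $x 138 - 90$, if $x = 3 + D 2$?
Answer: $324$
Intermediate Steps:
$x = 3$ ($x = 3 + 0 \cdot 2 = 3 + 0 = 3$)
$x 138 - 90 = 3 \cdot 138 - 90 = 414 - 90 = 324$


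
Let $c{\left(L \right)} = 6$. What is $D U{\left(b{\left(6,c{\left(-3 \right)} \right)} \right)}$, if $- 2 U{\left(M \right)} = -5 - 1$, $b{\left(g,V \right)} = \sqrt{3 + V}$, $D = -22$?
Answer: $-66$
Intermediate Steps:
$U{\left(M \right)} = 3$ ($U{\left(M \right)} = - \frac{-5 - 1}{2} = \left(- \frac{1}{2}\right) \left(-6\right) = 3$)
$D U{\left(b{\left(6,c{\left(-3 \right)} \right)} \right)} = \left(-22\right) 3 = -66$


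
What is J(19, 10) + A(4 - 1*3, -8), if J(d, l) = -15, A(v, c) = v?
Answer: -14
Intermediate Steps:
J(19, 10) + A(4 - 1*3, -8) = -15 + (4 - 1*3) = -15 + (4 - 3) = -15 + 1 = -14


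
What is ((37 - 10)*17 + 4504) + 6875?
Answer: 11838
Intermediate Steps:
((37 - 10)*17 + 4504) + 6875 = (27*17 + 4504) + 6875 = (459 + 4504) + 6875 = 4963 + 6875 = 11838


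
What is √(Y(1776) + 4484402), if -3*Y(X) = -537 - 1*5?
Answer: 418*√231/3 ≈ 2117.7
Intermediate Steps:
Y(X) = 542/3 (Y(X) = -(-537 - 1*5)/3 = -(-537 - 5)/3 = -⅓*(-542) = 542/3)
√(Y(1776) + 4484402) = √(542/3 + 4484402) = √(13453748/3) = 418*√231/3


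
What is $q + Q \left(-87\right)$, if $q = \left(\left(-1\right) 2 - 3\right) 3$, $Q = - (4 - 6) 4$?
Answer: $-711$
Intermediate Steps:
$Q = 8$ ($Q = - (4 - 6) 4 = \left(-1\right) \left(-2\right) 4 = 2 \cdot 4 = 8$)
$q = -15$ ($q = \left(-2 - 3\right) 3 = \left(-5\right) 3 = -15$)
$q + Q \left(-87\right) = -15 + 8 \left(-87\right) = -15 - 696 = -711$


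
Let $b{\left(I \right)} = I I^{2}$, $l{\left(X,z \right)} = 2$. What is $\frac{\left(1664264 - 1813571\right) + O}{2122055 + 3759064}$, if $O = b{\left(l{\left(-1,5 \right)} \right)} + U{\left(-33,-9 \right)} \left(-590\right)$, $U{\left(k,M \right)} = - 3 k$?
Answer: $- \frac{207709}{5881119} \approx -0.035318$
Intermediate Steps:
$b{\left(I \right)} = I^{3}$
$O = -58402$ ($O = 2^{3} + \left(-3\right) \left(-33\right) \left(-590\right) = 8 + 99 \left(-590\right) = 8 - 58410 = -58402$)
$\frac{\left(1664264 - 1813571\right) + O}{2122055 + 3759064} = \frac{\left(1664264 - 1813571\right) - 58402}{2122055 + 3759064} = \frac{\left(1664264 - 1813571\right) - 58402}{5881119} = \left(-149307 - 58402\right) \frac{1}{5881119} = \left(-207709\right) \frac{1}{5881119} = - \frac{207709}{5881119}$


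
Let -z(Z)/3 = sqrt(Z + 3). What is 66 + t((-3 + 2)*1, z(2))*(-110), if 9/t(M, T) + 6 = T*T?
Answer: 528/13 ≈ 40.615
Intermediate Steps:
z(Z) = -3*sqrt(3 + Z) (z(Z) = -3*sqrt(Z + 3) = -3*sqrt(3 + Z))
t(M, T) = 9/(-6 + T**2) (t(M, T) = 9/(-6 + T*T) = 9/(-6 + T**2))
66 + t((-3 + 2)*1, z(2))*(-110) = 66 + (9/(-6 + (-3*sqrt(3 + 2))**2))*(-110) = 66 + (9/(-6 + (-3*sqrt(5))**2))*(-110) = 66 + (9/(-6 + 45))*(-110) = 66 + (9/39)*(-110) = 66 + (9*(1/39))*(-110) = 66 + (3/13)*(-110) = 66 - 330/13 = 528/13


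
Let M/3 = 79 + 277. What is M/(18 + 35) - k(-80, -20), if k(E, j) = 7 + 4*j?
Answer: 4937/53 ≈ 93.151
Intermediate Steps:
M = 1068 (M = 3*(79 + 277) = 3*356 = 1068)
M/(18 + 35) - k(-80, -20) = 1068/(18 + 35) - (7 + 4*(-20)) = 1068/53 - (7 - 80) = (1/53)*1068 - 1*(-73) = 1068/53 + 73 = 4937/53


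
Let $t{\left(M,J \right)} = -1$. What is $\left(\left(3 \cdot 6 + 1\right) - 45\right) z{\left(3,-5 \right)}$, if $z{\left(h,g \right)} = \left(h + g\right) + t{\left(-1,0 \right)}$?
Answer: $78$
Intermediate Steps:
$z{\left(h,g \right)} = -1 + g + h$ ($z{\left(h,g \right)} = \left(h + g\right) - 1 = \left(g + h\right) - 1 = -1 + g + h$)
$\left(\left(3 \cdot 6 + 1\right) - 45\right) z{\left(3,-5 \right)} = \left(\left(3 \cdot 6 + 1\right) - 45\right) \left(-1 - 5 + 3\right) = \left(\left(18 + 1\right) - 45\right) \left(-3\right) = \left(19 - 45\right) \left(-3\right) = \left(-26\right) \left(-3\right) = 78$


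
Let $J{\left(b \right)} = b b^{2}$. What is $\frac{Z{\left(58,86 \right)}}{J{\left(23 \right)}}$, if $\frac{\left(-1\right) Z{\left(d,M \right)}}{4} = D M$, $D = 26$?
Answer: $- \frac{8944}{12167} \approx -0.7351$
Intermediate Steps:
$Z{\left(d,M \right)} = - 104 M$ ($Z{\left(d,M \right)} = - 4 \cdot 26 M = - 104 M$)
$J{\left(b \right)} = b^{3}$
$\frac{Z{\left(58,86 \right)}}{J{\left(23 \right)}} = \frac{\left(-104\right) 86}{23^{3}} = - \frac{8944}{12167}$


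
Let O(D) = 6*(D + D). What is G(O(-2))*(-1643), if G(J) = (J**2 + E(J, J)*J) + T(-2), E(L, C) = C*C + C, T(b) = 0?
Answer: 20820096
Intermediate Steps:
O(D) = 12*D (O(D) = 6*(2*D) = 12*D)
E(L, C) = C + C**2 (E(L, C) = C**2 + C = C + C**2)
G(J) = J**2 + J**2*(1 + J) (G(J) = (J**2 + (J*(1 + J))*J) + 0 = (J**2 + J**2*(1 + J)) + 0 = J**2 + J**2*(1 + J))
G(O(-2))*(-1643) = ((12*(-2))**2*(2 + 12*(-2)))*(-1643) = ((-24)**2*(2 - 24))*(-1643) = (576*(-22))*(-1643) = -12672*(-1643) = 20820096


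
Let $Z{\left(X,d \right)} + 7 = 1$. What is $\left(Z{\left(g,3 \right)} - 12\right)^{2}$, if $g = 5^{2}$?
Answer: $324$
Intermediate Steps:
$g = 25$
$Z{\left(X,d \right)} = -6$ ($Z{\left(X,d \right)} = -7 + 1 = -6$)
$\left(Z{\left(g,3 \right)} - 12\right)^{2} = \left(-6 - 12\right)^{2} = \left(-18\right)^{2} = 324$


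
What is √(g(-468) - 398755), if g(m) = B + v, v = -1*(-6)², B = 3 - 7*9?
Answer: I*√398851 ≈ 631.55*I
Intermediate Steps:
B = -60 (B = 3 - 63 = -60)
v = -36 (v = -1*36 = -36)
g(m) = -96 (g(m) = -60 - 36 = -96)
√(g(-468) - 398755) = √(-96 - 398755) = √(-398851) = I*√398851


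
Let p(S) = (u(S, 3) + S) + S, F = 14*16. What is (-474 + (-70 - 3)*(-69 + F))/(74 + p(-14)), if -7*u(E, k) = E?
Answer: -11789/48 ≈ -245.60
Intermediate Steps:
u(E, k) = -E/7
F = 224
p(S) = 13*S/7 (p(S) = (-S/7 + S) + S = 6*S/7 + S = 13*S/7)
(-474 + (-70 - 3)*(-69 + F))/(74 + p(-14)) = (-474 + (-70 - 3)*(-69 + 224))/(74 + (13/7)*(-14)) = (-474 - 73*155)/(74 - 26) = (-474 - 11315)/48 = -11789*1/48 = -11789/48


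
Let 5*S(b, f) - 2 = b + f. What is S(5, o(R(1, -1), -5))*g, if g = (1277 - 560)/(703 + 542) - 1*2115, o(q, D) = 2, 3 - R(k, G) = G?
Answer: -7897374/2075 ≈ -3806.0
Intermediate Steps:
R(k, G) = 3 - G
S(b, f) = ⅖ + b/5 + f/5 (S(b, f) = ⅖ + (b + f)/5 = ⅖ + (b/5 + f/5) = ⅖ + b/5 + f/5)
g = -877486/415 (g = 717/1245 - 2115 = 717*(1/1245) - 2115 = 239/415 - 2115 = -877486/415 ≈ -2114.4)
S(5, o(R(1, -1), -5))*g = (⅖ + (⅕)*5 + (⅕)*2)*(-877486/415) = (⅖ + 1 + ⅖)*(-877486/415) = (9/5)*(-877486/415) = -7897374/2075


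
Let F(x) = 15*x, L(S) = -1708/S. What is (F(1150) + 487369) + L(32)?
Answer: 4036525/8 ≈ 5.0457e+5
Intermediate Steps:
(F(1150) + 487369) + L(32) = (15*1150 + 487369) - 1708/32 = (17250 + 487369) - 1708*1/32 = 504619 - 427/8 = 4036525/8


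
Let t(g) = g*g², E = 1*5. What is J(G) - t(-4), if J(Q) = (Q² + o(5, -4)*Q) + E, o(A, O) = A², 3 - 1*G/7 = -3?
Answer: 2883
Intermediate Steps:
G = 42 (G = 21 - 7*(-3) = 21 + 21 = 42)
E = 5
t(g) = g³
J(Q) = 5 + Q² + 25*Q (J(Q) = (Q² + 5²*Q) + 5 = (Q² + 25*Q) + 5 = 5 + Q² + 25*Q)
J(G) - t(-4) = (5 + 42² + 25*42) - 1*(-4)³ = (5 + 1764 + 1050) - 1*(-64) = 2819 + 64 = 2883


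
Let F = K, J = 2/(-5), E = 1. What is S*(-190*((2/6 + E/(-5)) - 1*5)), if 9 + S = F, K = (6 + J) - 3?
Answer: -88768/15 ≈ -5917.9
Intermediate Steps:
J = -2/5 (J = 2*(-1/5) = -2/5 ≈ -0.40000)
K = 13/5 (K = (6 - 2/5) - 3 = 28/5 - 3 = 13/5 ≈ 2.6000)
F = 13/5 ≈ 2.6000
S = -32/5 (S = -9 + 13/5 = -32/5 ≈ -6.4000)
S*(-190*((2/6 + E/(-5)) - 1*5)) = -(-1216)*((2/6 + 1/(-5)) - 1*5) = -(-1216)*((2*(1/6) + 1*(-1/5)) - 5) = -(-1216)*((1/3 - 1/5) - 5) = -(-1216)*(2/15 - 5) = -(-1216)*(-73)/15 = -32/5*2774/3 = -88768/15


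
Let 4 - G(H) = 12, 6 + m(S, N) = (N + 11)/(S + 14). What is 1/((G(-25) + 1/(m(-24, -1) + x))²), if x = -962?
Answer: 938961/60109009 ≈ 0.015621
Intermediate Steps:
m(S, N) = -6 + (11 + N)/(14 + S) (m(S, N) = -6 + (N + 11)/(S + 14) = -6 + (11 + N)/(14 + S))
G(H) = -8 (G(H) = 4 - 1*12 = 4 - 12 = -8)
1/((G(-25) + 1/(m(-24, -1) + x))²) = 1/((-8 + 1/((-73 - 1 - 6*(-24))/(14 - 24) - 962))²) = 1/((-8 + 1/((-73 - 1 + 144)/(-10) - 962))²) = 1/((-8 + 1/(-⅒*70 - 962))²) = 1/((-8 + 1/(-7 - 962))²) = 1/((-8 + 1/(-969))²) = 1/((-8 - 1/969)²) = 1/((-7753/969)²) = 1/(60109009/938961) = 938961/60109009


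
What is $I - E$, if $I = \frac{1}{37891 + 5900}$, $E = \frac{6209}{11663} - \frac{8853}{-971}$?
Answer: $- \frac{4785533878325}{495923134443} \approx -9.6497$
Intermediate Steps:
$E = \frac{109281478}{11324773}$ ($E = 6209 \cdot \frac{1}{11663} - - \frac{8853}{971} = \frac{6209}{11663} + \frac{8853}{971} = \frac{109281478}{11324773} \approx 9.6498$)
$I = \frac{1}{43791} \approx 2.2836 \cdot 10^{-5}$
$I - E = \frac{1}{43791} - \frac{109281478}{11324773} = - \frac{4785533878325}{495923134443}$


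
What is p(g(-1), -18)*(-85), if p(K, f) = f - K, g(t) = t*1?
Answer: 1445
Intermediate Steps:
g(t) = t
p(g(-1), -18)*(-85) = (-18 - 1*(-1))*(-85) = (-18 + 1)*(-85) = -17*(-85) = 1445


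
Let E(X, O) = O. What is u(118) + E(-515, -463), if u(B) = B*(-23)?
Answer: -3177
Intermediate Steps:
u(B) = -23*B
u(118) + E(-515, -463) = -23*118 - 463 = -2714 - 463 = -3177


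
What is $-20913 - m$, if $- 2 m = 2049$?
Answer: $- \frac{39777}{2} \approx -19889.0$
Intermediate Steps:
$m = - \frac{2049}{2}$ ($m = \left(- \frac{1}{2}\right) 2049 = - \frac{2049}{2} \approx -1024.5$)
$-20913 - m = -20913 - - \frac{2049}{2} = -20913 + \frac{2049}{2} = - \frac{39777}{2}$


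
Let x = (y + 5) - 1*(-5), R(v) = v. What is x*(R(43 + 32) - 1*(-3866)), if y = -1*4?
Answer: 23646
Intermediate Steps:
y = -4
x = 6 (x = (-4 + 5) - 1*(-5) = 1 + 5 = 6)
x*(R(43 + 32) - 1*(-3866)) = 6*((43 + 32) - 1*(-3866)) = 6*(75 + 3866) = 6*3941 = 23646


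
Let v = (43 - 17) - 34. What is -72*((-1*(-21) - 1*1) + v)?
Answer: -864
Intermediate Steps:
v = -8 (v = 26 - 34 = -8)
-72*((-1*(-21) - 1*1) + v) = -72*((-1*(-21) - 1*1) - 8) = -72*((21 - 1) - 8) = -72*(20 - 8) = -72*12 = -864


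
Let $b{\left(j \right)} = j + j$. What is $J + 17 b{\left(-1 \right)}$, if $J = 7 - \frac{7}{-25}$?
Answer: $- \frac{668}{25} \approx -26.72$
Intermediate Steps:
$b{\left(j \right)} = 2 j$
$J = \frac{182}{25}$ ($J = 7 - - \frac{7}{25} = 7 + \frac{7}{25} = \frac{182}{25} \approx 7.28$)
$J + 17 b{\left(-1 \right)} = \frac{182}{25} + 17 \cdot 2 \left(-1\right) = \frac{182}{25} + 17 \left(-2\right) = \frac{182}{25} - 34 = - \frac{668}{25}$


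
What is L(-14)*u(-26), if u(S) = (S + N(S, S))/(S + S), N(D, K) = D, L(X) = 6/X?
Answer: -3/7 ≈ -0.42857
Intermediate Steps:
u(S) = 1 (u(S) = (S + S)/(S + S) = (2*S)/((2*S)) = (2*S)*(1/(2*S)) = 1)
L(-14)*u(-26) = (6/(-14))*1 = (6*(-1/14))*1 = -3/7*1 = -3/7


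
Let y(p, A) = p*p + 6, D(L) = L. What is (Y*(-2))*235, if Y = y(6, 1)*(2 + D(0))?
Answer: -39480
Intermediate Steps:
y(p, A) = 6 + p² (y(p, A) = p² + 6 = 6 + p²)
Y = 84 (Y = (6 + 6²)*(2 + 0) = (6 + 36)*2 = 42*2 = 84)
(Y*(-2))*235 = (84*(-2))*235 = -168*235 = -39480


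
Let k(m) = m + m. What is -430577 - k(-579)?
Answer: -429419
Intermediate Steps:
k(m) = 2*m
-430577 - k(-579) = -430577 - 2*(-579) = -430577 - 1*(-1158) = -430577 + 1158 = -429419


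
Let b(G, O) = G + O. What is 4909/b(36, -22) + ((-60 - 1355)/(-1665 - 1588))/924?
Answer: 1053953897/3005772 ≈ 350.64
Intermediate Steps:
4909/b(36, -22) + ((-60 - 1355)/(-1665 - 1588))/924 = 4909/(36 - 22) + ((-60 - 1355)/(-1665 - 1588))/924 = 4909/14 - 1415/(-3253)*(1/924) = 4909*(1/14) - 1415*(-1/3253)*(1/924) = 4909/14 + (1415/3253)*(1/924) = 4909/14 + 1415/3005772 = 1053953897/3005772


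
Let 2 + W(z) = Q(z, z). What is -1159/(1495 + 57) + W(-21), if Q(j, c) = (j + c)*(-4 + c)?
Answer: 1625337/1552 ≈ 1047.3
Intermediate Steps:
Q(j, c) = (-4 + c)*(c + j) (Q(j, c) = (c + j)*(-4 + c) = (-4 + c)*(c + j))
W(z) = -2 - 8*z + 2*z² (W(z) = -2 + (z² - 4*z - 4*z + z*z) = -2 + (z² - 4*z - 4*z + z²) = -2 + (-8*z + 2*z²) = -2 - 8*z + 2*z²)
-1159/(1495 + 57) + W(-21) = -1159/(1495 + 57) + (-2 - 8*(-21) + 2*(-21)²) = -1159/1552 + (-2 + 168 + 2*441) = (1/1552)*(-1159) + (-2 + 168 + 882) = -1159/1552 + 1048 = 1625337/1552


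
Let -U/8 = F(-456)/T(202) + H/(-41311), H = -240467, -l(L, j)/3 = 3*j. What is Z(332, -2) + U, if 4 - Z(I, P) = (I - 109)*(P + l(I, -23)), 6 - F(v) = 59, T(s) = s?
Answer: -190910618625/4172411 ≈ -45755.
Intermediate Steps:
l(L, j) = -9*j
F(v) = -53 (F(v) = 6 - 1*59 = 6 - 59 = -53)
Z(I, P) = 4 - (-109 + I)*(207 + P) (Z(I, P) = 4 - (I - 109)*(P - 9*(-23)) = 4 - (-109 + I)*(P + 207) = 4 - (-109 + I)*(207 + P))
U = -185539404/4172411 (U = -8*(-53/202 - 240467/(-41311)) = -8*(-53*1/202 - 240467*(-1/41311)) = -8*(-53/202 + 240467/41311) = -8*46384851/8344822 = -185539404/4172411 ≈ -44.468)
Z(332, -2) + U = (22567 - 207*332 + 109*(-2) - 1*332*(-2)) - 185539404/4172411 = (22567 - 68724 - 218 + 664) - 185539404/4172411 = -45711 - 185539404/4172411 = -190910618625/4172411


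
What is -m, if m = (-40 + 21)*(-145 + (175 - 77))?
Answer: -893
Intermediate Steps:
m = 893 (m = -19*(-145 + 98) = -19*(-47) = 893)
-m = -1*893 = -893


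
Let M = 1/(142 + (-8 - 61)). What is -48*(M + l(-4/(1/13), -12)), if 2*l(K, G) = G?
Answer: 20976/73 ≈ 287.34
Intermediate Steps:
M = 1/73 (M = 1/(142 - 69) = 1/73 ≈ 0.013699)
l(K, G) = G/2
-48*(M + l(-4/(1/13), -12)) = -48*(1/73 + (1/2)*(-12)) = -48*(1/73 - 6) = -48*(-437/73) = 20976/73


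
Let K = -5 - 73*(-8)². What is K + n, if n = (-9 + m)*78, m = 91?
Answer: 1719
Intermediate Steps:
K = -4677 (K = -5 - 73*64 = -5 - 4672 = -4677)
n = 6396 (n = (-9 + 91)*78 = 82*78 = 6396)
K + n = -4677 + 6396 = 1719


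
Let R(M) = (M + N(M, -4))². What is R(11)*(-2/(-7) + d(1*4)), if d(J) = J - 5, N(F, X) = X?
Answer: -35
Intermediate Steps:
d(J) = -5 + J
R(M) = (-4 + M)² (R(M) = (M - 4)² = (-4 + M)²)
R(11)*(-2/(-7) + d(1*4)) = (-4 + 11)²*(-2/(-7) + (-5 + 1*4)) = 7²*(-⅐*(-2) + (-5 + 4)) = 49*(2/7 - 1) = 49*(-5/7) = -35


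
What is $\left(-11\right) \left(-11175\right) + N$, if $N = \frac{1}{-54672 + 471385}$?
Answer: $\frac{51224445526}{416713} \approx 1.2293 \cdot 10^{5}$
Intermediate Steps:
$N = \frac{1}{416713} \approx 2.3997 \cdot 10^{-6}$
$\left(-11\right) \left(-11175\right) + N = \left(-11\right) \left(-11175\right) + \frac{1}{416713} = 122925 + \frac{1}{416713} = \frac{51224445526}{416713}$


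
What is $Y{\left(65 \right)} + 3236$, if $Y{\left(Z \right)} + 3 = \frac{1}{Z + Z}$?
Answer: $\frac{420291}{130} \approx 3233.0$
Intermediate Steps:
$Y{\left(Z \right)} = -3 + \frac{1}{2 Z}$ ($Y{\left(Z \right)} = -3 + \frac{1}{Z + Z} = -3 + \frac{1}{2 Z}$)
$Y{\left(65 \right)} + 3236 = \left(-3 + \frac{1}{2 \cdot 65}\right) + 3236 = \left(-3 + \frac{1}{2} \cdot \frac{1}{65}\right) + 3236 = \left(-3 + \frac{1}{130}\right) + 3236 = - \frac{389}{130} + 3236 = \frac{420291}{130}$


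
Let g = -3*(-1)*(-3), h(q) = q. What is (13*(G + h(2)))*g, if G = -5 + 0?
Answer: 351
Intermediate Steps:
G = -5
g = -9 (g = 3*(-3) = -9)
(13*(G + h(2)))*g = (13*(-5 + 2))*(-9) = (13*(-3))*(-9) = -39*(-9) = 351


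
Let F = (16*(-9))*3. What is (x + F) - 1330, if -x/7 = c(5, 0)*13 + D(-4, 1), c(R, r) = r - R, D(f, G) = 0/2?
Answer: -1307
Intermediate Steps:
D(f, G) = 0 (D(f, G) = 0*(½) = 0)
F = -432 (F = -144*3 = -432)
x = 455 (x = -7*((0 - 1*5)*13 + 0) = -7*((0 - 5)*13 + 0) = -7*(-5*13 + 0) = -7*(-65 + 0) = -7*(-65) = 455)
(x + F) - 1330 = (455 - 432) - 1330 = 23 - 1330 = -1307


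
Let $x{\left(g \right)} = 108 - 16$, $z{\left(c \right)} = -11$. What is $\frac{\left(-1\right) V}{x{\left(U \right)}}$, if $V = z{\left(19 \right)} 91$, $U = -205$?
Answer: $\frac{1001}{92} \approx 10.88$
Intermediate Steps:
$x{\left(g \right)} = 92$ ($x{\left(g \right)} = 108 - 16 = 92$)
$V = -1001$ ($V = \left(-11\right) 91 = -1001$)
$\frac{\left(-1\right) V}{x{\left(U \right)}} = \frac{\left(-1\right) \left(-1001\right)}{92} = 1001 \cdot \frac{1}{92} = \frac{1001}{92}$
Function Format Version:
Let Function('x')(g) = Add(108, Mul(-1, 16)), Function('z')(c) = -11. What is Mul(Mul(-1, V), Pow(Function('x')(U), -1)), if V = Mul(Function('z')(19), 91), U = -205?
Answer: Rational(1001, 92) ≈ 10.880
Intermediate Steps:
Function('x')(g) = 92 (Function('x')(g) = Add(108, -16) = 92)
V = -1001 (V = Mul(-11, 91) = -1001)
Mul(Mul(-1, V), Pow(Function('x')(U), -1)) = Mul(Mul(-1, -1001), Pow(92, -1)) = Mul(1001, Rational(1, 92)) = Rational(1001, 92)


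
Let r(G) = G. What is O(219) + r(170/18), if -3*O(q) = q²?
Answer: -143798/9 ≈ -15978.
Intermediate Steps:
O(q) = -q²/3
O(219) + r(170/18) = -⅓*219² + 170/18 = -⅓*47961 + 170*(1/18) = -15987 + 85/9 = -143798/9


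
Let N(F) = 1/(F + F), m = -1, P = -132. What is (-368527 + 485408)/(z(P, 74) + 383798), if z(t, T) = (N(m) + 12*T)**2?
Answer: 467524/4685817 ≈ 0.099774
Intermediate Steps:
N(F) = 1/(2*F)
z(t, T) = (-1/2 + 12*T)**2 (z(t, T) = ((1/2)/(-1) + 12*T)**2 = ((1/2)*(-1) + 12*T)**2 = (-1/2 + 12*T)**2)
(-368527 + 485408)/(z(P, 74) + 383798) = (-368527 + 485408)/((-1 + 24*74)**2/4 + 383798) = 116881/((-1 + 1776)**2/4 + 383798) = 116881/((1/4)*1775**2 + 383798) = 116881/((1/4)*3150625 + 383798) = 116881/(3150625/4 + 383798) = 116881/(4685817/4) = 116881*(4/4685817) = 467524/4685817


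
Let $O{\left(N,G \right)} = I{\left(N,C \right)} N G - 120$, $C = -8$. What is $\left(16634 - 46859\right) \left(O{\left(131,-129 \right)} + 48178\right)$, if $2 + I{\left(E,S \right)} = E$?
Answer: $64437070425$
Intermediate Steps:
$I{\left(E,S \right)} = -2 + E$
$O{\left(N,G \right)} = -120 + G N \left(-2 + N\right)$ ($O{\left(N,G \right)} = \left(-2 + N\right) N G - 120 = N \left(-2 + N\right) G - 120 = G N \left(-2 + N\right) - 120 = -120 + G N \left(-2 + N\right)$)
$\left(16634 - 46859\right) \left(O{\left(131,-129 \right)} + 48178\right) = \left(16634 - 46859\right) \left(\left(-120 - 16899 \left(-2 + 131\right)\right) + 48178\right) = - 30225 \left(\left(-120 - 16899 \cdot 129\right) + 48178\right) = - 30225 \left(\left(-120 - 2179971\right) + 48178\right) = - 30225 \left(-2180091 + 48178\right) = \left(-30225\right) \left(-2131913\right) = 64437070425$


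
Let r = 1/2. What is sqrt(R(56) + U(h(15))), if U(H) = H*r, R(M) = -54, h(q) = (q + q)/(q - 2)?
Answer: I*sqrt(8931)/13 ≈ 7.2695*I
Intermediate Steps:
h(q) = 2*q/(-2 + q) (h(q) = (2*q)/(-2 + q) = 2*q/(-2 + q))
r = 1/2 ≈ 0.50000
U(H) = H/2 (U(H) = H*(1/2) = H/2)
sqrt(R(56) + U(h(15))) = sqrt(-54 + (2*15/(-2 + 15))/2) = sqrt(-54 + (2*15/13)/2) = sqrt(-54 + (2*15*(1/13))/2) = sqrt(-54 + (1/2)*(30/13)) = sqrt(-54 + 15/13) = sqrt(-687/13) = I*sqrt(8931)/13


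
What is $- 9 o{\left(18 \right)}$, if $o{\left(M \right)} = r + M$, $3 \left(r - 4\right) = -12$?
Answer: $-162$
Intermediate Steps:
$r = 0$ ($r = 4 + \frac{1}{3} \left(-12\right) = 4 - 4 = 0$)
$o{\left(M \right)} = M$ ($o{\left(M \right)} = 0 + M = M$)
$- 9 o{\left(18 \right)} = \left(-9\right) 18 = -162$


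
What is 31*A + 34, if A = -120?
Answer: -3686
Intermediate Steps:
31*A + 34 = 31*(-120) + 34 = -3720 + 34 = -3686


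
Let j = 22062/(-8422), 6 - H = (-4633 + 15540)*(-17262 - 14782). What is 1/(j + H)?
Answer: 4211/1471760970823 ≈ 2.8612e-9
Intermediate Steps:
H = 349503914 (H = 6 - (-4633 + 15540)*(-17262 - 14782) = 6 - 10907*(-32044) = 6 - 1*(-349503908) = 6 + 349503908 = 349503914)
j = -11031/4211 (j = 22062*(-1/8422) = -11031/4211 ≈ -2.6196)
1/(j + H) = 1/(-11031/4211 + 349503914) = 1/(1471760970823/4211) = 4211/1471760970823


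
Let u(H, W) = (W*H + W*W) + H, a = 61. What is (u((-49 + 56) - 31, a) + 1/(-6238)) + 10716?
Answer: 80775861/6238 ≈ 12949.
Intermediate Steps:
u(H, W) = H + W² + H*W (u(H, W) = (H*W + W²) + H = (W² + H*W) + H = H + W² + H*W)
(u((-49 + 56) - 31, a) + 1/(-6238)) + 10716 = ((((-49 + 56) - 31) + 61² + ((-49 + 56) - 31)*61) + 1/(-6238)) + 10716 = (((7 - 31) + 3721 + (7 - 31)*61) - 1/6238) + 10716 = ((-24 + 3721 - 24*61) - 1/6238) + 10716 = ((-24 + 3721 - 1464) - 1/6238) + 10716 = (2233 - 1/6238) + 10716 = 13929453/6238 + 10716 = 80775861/6238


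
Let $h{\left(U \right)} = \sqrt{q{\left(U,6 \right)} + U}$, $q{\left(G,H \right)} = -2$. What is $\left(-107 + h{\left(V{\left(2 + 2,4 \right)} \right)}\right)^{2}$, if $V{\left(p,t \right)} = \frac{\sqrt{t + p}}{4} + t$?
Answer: $\frac{\left(214 - \sqrt{2} \sqrt{4 + \sqrt{2}}\right)^{2}}{4} \approx 11100.0$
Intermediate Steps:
$V{\left(p,t \right)} = t + \frac{\sqrt{p + t}}{4}$ ($V{\left(p,t \right)} = \sqrt{p + t} \frac{1}{4} + t = \frac{\sqrt{p + t}}{4} + t = t + \frac{\sqrt{p + t}}{4}$)
$h{\left(U \right)} = \sqrt{-2 + U}$
$\left(-107 + h{\left(V{\left(2 + 2,4 \right)} \right)}\right)^{2} = \left(-107 + \sqrt{-2 + \left(4 + \frac{\sqrt{\left(2 + 2\right) + 4}}{4}\right)}\right)^{2} = \left(-107 + \sqrt{-2 + \left(4 + \frac{\sqrt{4 + 4}}{4}\right)}\right)^{2} = \left(-107 + \sqrt{-2 + \left(4 + \frac{\sqrt{8}}{4}\right)}\right)^{2} = \left(-107 + \sqrt{-2 + \left(4 + \frac{2 \sqrt{2}}{4}\right)}\right)^{2} = \left(-107 + \sqrt{-2 + \left(4 + \frac{\sqrt{2}}{2}\right)}\right)^{2} = \left(-107 + \sqrt{2 + \frac{\sqrt{2}}{2}}\right)^{2}$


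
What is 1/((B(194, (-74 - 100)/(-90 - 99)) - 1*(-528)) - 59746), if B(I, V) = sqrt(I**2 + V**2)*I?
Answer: -117518121/4148143055314 - 6111*sqrt(37345162)/2074071527657 ≈ -4.6336e-5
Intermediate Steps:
B(I, V) = I*sqrt(I**2 + V**2)
1/((B(194, (-74 - 100)/(-90 - 99)) - 1*(-528)) - 59746) = 1/((194*sqrt(194**2 + ((-74 - 100)/(-90 - 99))**2) - 1*(-528)) - 59746) = 1/((194*sqrt(37636 + (-174/(-189))**2) + 528) - 59746) = 1/((194*sqrt(37636 + (-174*(-1/189))**2) + 528) - 59746) = 1/((194*sqrt(37636 + (58/63)**2) + 528) - 59746) = 1/((194*sqrt(37636 + 3364/3969) + 528) - 59746) = 1/((194*sqrt(149380648/3969) + 528) - 59746) = 1/((194*(2*sqrt(37345162)/63) + 528) - 59746) = 1/((388*sqrt(37345162)/63 + 528) - 59746) = 1/((528 + 388*sqrt(37345162)/63) - 59746) = 1/(-59218 + 388*sqrt(37345162)/63)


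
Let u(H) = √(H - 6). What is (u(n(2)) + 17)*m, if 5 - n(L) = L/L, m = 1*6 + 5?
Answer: 187 + 11*I*√2 ≈ 187.0 + 15.556*I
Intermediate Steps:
m = 11 (m = 6 + 5 = 11)
n(L) = 4 (n(L) = 5 - L/L = 5 - 1*1 = 5 - 1 = 4)
u(H) = √(-6 + H)
(u(n(2)) + 17)*m = (√(-6 + 4) + 17)*11 = (√(-2) + 17)*11 = (I*√2 + 17)*11 = (17 + I*√2)*11 = 187 + 11*I*√2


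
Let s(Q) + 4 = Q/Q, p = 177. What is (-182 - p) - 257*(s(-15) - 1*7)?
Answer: 2211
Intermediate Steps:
s(Q) = -3 (s(Q) = -4 + Q/Q = -4 + 1 = -3)
(-182 - p) - 257*(s(-15) - 1*7) = (-182 - 1*177) - 257*(-3 - 1*7) = (-182 - 177) - 257*(-3 - 7) = -359 - 257*(-10) = -359 + 2570 = 2211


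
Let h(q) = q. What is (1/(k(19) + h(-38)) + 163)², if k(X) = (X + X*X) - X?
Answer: 2772022500/104329 ≈ 26570.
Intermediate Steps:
k(X) = X² (k(X) = (X + X²) - X = X²)
(1/(k(19) + h(-38)) + 163)² = (1/(19² - 38) + 163)² = (1/(361 - 38) + 163)² = (1/323 + 163)² = (52650/323)² = 2772022500/104329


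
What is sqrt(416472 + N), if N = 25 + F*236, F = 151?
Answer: 3*sqrt(50237) ≈ 672.41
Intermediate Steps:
N = 35661 (N = 25 + 151*236 = 25 + 35636 = 35661)
sqrt(416472 + N) = sqrt(416472 + 35661) = sqrt(452133) = 3*sqrt(50237)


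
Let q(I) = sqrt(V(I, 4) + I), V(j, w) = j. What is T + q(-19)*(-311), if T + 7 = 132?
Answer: 125 - 311*I*sqrt(38) ≈ 125.0 - 1917.1*I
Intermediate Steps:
T = 125 (T = -7 + 132 = 125)
q(I) = sqrt(2)*sqrt(I) (q(I) = sqrt(I + I) = sqrt(2*I) = sqrt(2)*sqrt(I))
T + q(-19)*(-311) = 125 + (sqrt(2)*sqrt(-19))*(-311) = 125 + (sqrt(2)*(I*sqrt(19)))*(-311) = 125 + (I*sqrt(38))*(-311) = 125 - 311*I*sqrt(38)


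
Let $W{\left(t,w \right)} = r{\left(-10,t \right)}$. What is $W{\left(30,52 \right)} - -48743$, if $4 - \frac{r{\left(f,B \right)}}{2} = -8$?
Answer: $48767$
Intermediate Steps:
$r{\left(f,B \right)} = 24$ ($r{\left(f,B \right)} = 8 - -16 = 8 + 16 = 24$)
$W{\left(t,w \right)} = 24$
$W{\left(30,52 \right)} - -48743 = 24 - -48743 = 24 + 48743 = 48767$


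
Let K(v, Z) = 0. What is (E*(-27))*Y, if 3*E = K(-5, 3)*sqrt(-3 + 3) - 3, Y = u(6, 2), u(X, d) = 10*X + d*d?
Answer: 1728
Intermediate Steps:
u(X, d) = d**2 + 10*X (u(X, d) = 10*X + d**2 = d**2 + 10*X)
Y = 64 (Y = 2**2 + 10*6 = 4 + 60 = 64)
E = -1 (E = (0*sqrt(-3 + 3) - 3)/3 = (0*sqrt(0) - 3)/3 = (0*0 - 3)/3 = (0 - 3)/3 = (1/3)*(-3) = -1)
(E*(-27))*Y = -1*(-27)*64 = 27*64 = 1728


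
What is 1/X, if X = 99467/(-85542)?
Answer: -85542/99467 ≈ -0.86000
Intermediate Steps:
X = -99467/85542 (X = 99467*(-1/85542) = -99467/85542 ≈ -1.1628)
1/X = 1/(-99467/85542) = -85542/99467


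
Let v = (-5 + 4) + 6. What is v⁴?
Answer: 625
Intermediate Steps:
v = 5 (v = -1 + 6 = 5)
v⁴ = 5⁴ = 625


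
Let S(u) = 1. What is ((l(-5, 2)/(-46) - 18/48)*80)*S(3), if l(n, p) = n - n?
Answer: -30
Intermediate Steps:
l(n, p) = 0
((l(-5, 2)/(-46) - 18/48)*80)*S(3) = ((0/(-46) - 18/48)*80)*1 = ((0*(-1/46) - 18*1/48)*80)*1 = ((0 - 3/8)*80)*1 = -3/8*80*1 = -30*1 = -30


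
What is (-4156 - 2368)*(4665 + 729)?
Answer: -35190456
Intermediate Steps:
(-4156 - 2368)*(4665 + 729) = -6524*5394 = -35190456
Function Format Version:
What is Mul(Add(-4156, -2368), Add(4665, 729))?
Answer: -35190456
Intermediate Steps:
Mul(Add(-4156, -2368), Add(4665, 729)) = Mul(-6524, 5394) = -35190456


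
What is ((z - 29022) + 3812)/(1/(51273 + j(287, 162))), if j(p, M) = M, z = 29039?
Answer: 196944615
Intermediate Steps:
((z - 29022) + 3812)/(1/(51273 + j(287, 162))) = ((29039 - 29022) + 3812)/(1/(51273 + 162)) = (17 + 3812)/(1/51435) = 3829/(1/51435) = 3829*51435 = 196944615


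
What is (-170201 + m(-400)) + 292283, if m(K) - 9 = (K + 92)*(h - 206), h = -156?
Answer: 233587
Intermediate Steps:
m(K) = -33295 - 362*K (m(K) = 9 + (K + 92)*(-156 - 206) = 9 + (92 + K)*(-362) = 9 + (-33304 - 362*K) = -33295 - 362*K)
(-170201 + m(-400)) + 292283 = (-170201 + (-33295 - 362*(-400))) + 292283 = (-170201 + (-33295 + 144800)) + 292283 = (-170201 + 111505) + 292283 = -58696 + 292283 = 233587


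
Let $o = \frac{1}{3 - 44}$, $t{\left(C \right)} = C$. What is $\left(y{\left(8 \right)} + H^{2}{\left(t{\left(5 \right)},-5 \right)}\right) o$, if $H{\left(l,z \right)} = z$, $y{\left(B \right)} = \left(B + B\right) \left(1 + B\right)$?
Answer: $- \frac{169}{41} \approx -4.1219$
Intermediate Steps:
$y{\left(B \right)} = 2 B \left(1 + B\right)$
$o = - \frac{1}{41}$ ($o = \frac{1}{-41} = - \frac{1}{41} \approx -0.02439$)
$\left(y{\left(8 \right)} + H^{2}{\left(t{\left(5 \right)},-5 \right)}\right) o = \left(2 \cdot 8 \left(1 + 8\right) + \left(-5\right)^{2}\right) \left(- \frac{1}{41}\right) = \left(2 \cdot 8 \cdot 9 + 25\right) \left(- \frac{1}{41}\right) = \left(144 + 25\right) \left(- \frac{1}{41}\right) = 169 \left(- \frac{1}{41}\right) = - \frac{169}{41}$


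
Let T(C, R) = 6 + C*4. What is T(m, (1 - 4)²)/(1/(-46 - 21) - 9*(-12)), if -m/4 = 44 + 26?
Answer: -74638/7235 ≈ -10.316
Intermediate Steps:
m = -280 (m = -4*(44 + 26) = -4*70 = -280)
T(C, R) = 6 + 4*C
T(m, (1 - 4)²)/(1/(-46 - 21) - 9*(-12)) = (6 + 4*(-280))/(1/(-46 - 21) - 9*(-12)) = (6 - 1120)/(1/(-67) + 108) = -1114/(-1/67 + 108) = -1114/7235/67 = -1114*67/7235 = -74638/7235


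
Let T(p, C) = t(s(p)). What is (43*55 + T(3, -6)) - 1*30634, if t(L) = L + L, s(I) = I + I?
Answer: -28257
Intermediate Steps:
s(I) = 2*I
t(L) = 2*L
T(p, C) = 4*p (T(p, C) = 2*(2*p) = 4*p)
(43*55 + T(3, -6)) - 1*30634 = (43*55 + 4*3) - 1*30634 = (2365 + 12) - 30634 = 2377 - 30634 = -28257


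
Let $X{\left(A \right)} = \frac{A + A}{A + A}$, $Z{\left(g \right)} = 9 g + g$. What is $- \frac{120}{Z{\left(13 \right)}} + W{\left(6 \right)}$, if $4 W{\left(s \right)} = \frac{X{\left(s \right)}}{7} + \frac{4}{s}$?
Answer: $- \frac{787}{1092} \approx -0.7207$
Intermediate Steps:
$Z{\left(g \right)} = 10 g$
$X{\left(A \right)} = 1$ ($X{\left(A \right)} = \frac{2 A}{2 A} = 2 A \frac{1}{2 A} = 1$)
$W{\left(s \right)} = \frac{1}{28} + \frac{1}{s}$ ($W{\left(s \right)} = \frac{1 \cdot \frac{1}{7} + \frac{4}{s}}{4} = \frac{\frac{1}{7} + \frac{4}{s}}{4} = \frac{1}{28} + \frac{1}{s}$)
$- \frac{120}{Z{\left(13 \right)}} + W{\left(6 \right)} = - \frac{120}{10 \cdot 13} + \frac{28 + 6}{28 \cdot 6} = - \frac{120}{130} + \frac{1}{28} \cdot \frac{1}{6} \cdot 34 = \left(-120\right) \frac{1}{130} + \frac{17}{84} = - \frac{12}{13} + \frac{17}{84} = - \frac{787}{1092}$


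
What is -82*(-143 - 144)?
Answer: 23534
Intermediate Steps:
-82*(-143 - 144) = -82*(-287) = -1*(-23534) = 23534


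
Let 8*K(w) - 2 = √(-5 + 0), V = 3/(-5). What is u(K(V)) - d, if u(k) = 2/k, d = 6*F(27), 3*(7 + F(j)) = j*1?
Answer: 4*(-3*√5 + 2*I)/(√5 - 2*I) ≈ -8.4444 - 3.9752*I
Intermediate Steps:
F(j) = -7 + j/3 (F(j) = -7 + (j*1)/3 = -7 + j/3)
V = -⅗ (V = 3*(-⅕) = -⅗ ≈ -0.60000)
d = 12 (d = 6*(-7 + (⅓)*27) = 6*(-7 + 9) = 6*2 = 12)
K(w) = ¼ + I*√5/8 (K(w) = ¼ + √(-5 + 0)/8 = ¼ + √(-5)/8 = ¼ + (I*√5)/8 = ¼ + I*√5/8)
u(K(V)) - d = 2/(¼ + I*√5/8) - 1*12 = 2/(¼ + I*√5/8) - 12 = -12 + 2/(¼ + I*√5/8)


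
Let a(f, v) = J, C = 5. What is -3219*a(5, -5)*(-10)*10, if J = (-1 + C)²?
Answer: 5150400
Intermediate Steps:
J = 16 (J = (-1 + 5)² = 4² = 16)
a(f, v) = 16
-3219*a(5, -5)*(-10)*10 = -3219*16*(-10)*10 = -(-515040)*10 = -3219*(-1600) = 5150400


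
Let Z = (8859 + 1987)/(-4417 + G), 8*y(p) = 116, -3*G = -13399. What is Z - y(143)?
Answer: 7598/37 ≈ 205.35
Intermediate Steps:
G = 13399/3 (G = -⅓*(-13399) = 13399/3 ≈ 4466.3)
y(p) = 29/2 (y(p) = (⅛)*116 = 29/2)
Z = 16269/74 (Z = (8859 + 1987)/(-4417 + 13399/3) = 10846/(148/3) = 10846*(3/148) = 16269/74 ≈ 219.85)
Z - y(143) = 16269/74 - 1*29/2 = 16269/74 - 29/2 = 7598/37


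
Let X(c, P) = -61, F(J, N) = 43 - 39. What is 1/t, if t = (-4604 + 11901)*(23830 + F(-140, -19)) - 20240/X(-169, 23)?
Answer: 61/10608938818 ≈ 5.7499e-9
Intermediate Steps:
F(J, N) = 4
t = 10608938818/61 (t = (-4604 + 11901)*(23830 + 4) - 20240/(-61) = 7297*23834 - 20240*(-1)/61 = 173916698 - 1*(-20240/61) = 173916698 + 20240/61 = 10608938818/61 ≈ 1.7392e+8)
1/t = 1/(10608938818/61) = 61/10608938818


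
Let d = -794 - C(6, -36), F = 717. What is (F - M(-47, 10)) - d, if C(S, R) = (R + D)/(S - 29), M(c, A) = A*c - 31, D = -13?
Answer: 46325/23 ≈ 2014.1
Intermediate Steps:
M(c, A) = -31 + A*c
C(S, R) = (-13 + R)/(-29 + S) (C(S, R) = (R - 13)/(S - 29) = (-13 + R)/(-29 + S))
d = -18311/23 (d = -794 - (-13 - 36)/(-29 + 6) = -794 - (-49)/(-23) = -794 - (-1)*(-49)/23 = -794 - 1*49/23 = -794 - 49/23 = -18311/23 ≈ -796.13)
(F - M(-47, 10)) - d = (717 - (-31 + 10*(-47))) - 1*(-18311/23) = (717 - (-31 - 470)) + 18311/23 = (717 - 1*(-501)) + 18311/23 = (717 + 501) + 18311/23 = 1218 + 18311/23 = 46325/23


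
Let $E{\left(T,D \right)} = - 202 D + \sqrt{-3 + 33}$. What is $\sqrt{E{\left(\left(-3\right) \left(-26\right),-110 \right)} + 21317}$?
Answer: $\sqrt{43537 + \sqrt{30}} \approx 208.67$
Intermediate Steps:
$E{\left(T,D \right)} = \sqrt{30} - 202 D$ ($E{\left(T,D \right)} = - 202 D + \sqrt{30} = \sqrt{30} - 202 D$)
$\sqrt{E{\left(\left(-3\right) \left(-26\right),-110 \right)} + 21317} = \sqrt{\left(\sqrt{30} - -22220\right) + 21317} = \sqrt{\left(\sqrt{30} + 22220\right) + 21317} = \sqrt{\left(22220 + \sqrt{30}\right) + 21317} = \sqrt{43537 + \sqrt{30}}$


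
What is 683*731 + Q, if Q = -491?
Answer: 498782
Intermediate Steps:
683*731 + Q = 683*731 - 491 = 499273 - 491 = 498782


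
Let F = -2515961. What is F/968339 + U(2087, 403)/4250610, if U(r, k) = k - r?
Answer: -5347999834543/2058015718395 ≈ -2.5986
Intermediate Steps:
F/968339 + U(2087, 403)/4250610 = -2515961/968339 + (403 - 1*2087)/4250610 = -2515961*1/968339 + (403 - 2087)*(1/4250610) = -2515961/968339 - 1684*1/4250610 = -2515961/968339 - 842/2125305 = -5347999834543/2058015718395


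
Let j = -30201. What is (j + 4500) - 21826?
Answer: -47527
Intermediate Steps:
(j + 4500) - 21826 = (-30201 + 4500) - 21826 = -25701 - 21826 = -47527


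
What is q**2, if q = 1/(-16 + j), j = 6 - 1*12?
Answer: 1/484 ≈ 0.0020661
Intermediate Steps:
j = -6 (j = 6 - 12 = -6)
q = -1/22 (q = 1/(-16 - 6) = 1/(-22) = -1/22 ≈ -0.045455)
q**2 = (-1/22)**2 = 1/484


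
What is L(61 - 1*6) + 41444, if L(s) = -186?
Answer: 41258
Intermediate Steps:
L(61 - 1*6) + 41444 = -186 + 41444 = 41258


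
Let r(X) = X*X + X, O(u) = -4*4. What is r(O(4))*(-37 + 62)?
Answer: 6000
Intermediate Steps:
O(u) = -16
r(X) = X + X² (r(X) = X² + X = X + X²)
r(O(4))*(-37 + 62) = (-16*(1 - 16))*(-37 + 62) = -16*(-15)*25 = 240*25 = 6000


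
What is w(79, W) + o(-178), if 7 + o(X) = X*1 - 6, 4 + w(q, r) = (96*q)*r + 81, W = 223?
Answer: 1691118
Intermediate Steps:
w(q, r) = 77 + 96*q*r (w(q, r) = -4 + ((96*q)*r + 81) = -4 + (96*q*r + 81) = -4 + (81 + 96*q*r) = 77 + 96*q*r)
o(X) = -13 + X (o(X) = -7 + (X*1 - 6) = -7 + (X - 6) = -7 + (-6 + X) = -13 + X)
w(79, W) + o(-178) = (77 + 96*79*223) + (-13 - 178) = (77 + 1691232) - 191 = 1691309 - 191 = 1691118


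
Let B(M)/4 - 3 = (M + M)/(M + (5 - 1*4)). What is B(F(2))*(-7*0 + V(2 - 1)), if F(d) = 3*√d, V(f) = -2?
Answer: -696/17 + 48*√2/17 ≈ -36.948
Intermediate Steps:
B(M) = 12 + 8*M/(1 + M) (B(M) = 12 + 4*((M + M)/(M + (5 - 1*4))) = 12 + 4*((2*M)/(M + (5 - 4))) = 12 + 4*((2*M)/(M + 1)) = 12 + 4*((2*M)/(1 + M)) = 12 + 4*(2*M/(1 + M)) = 12 + 8*M/(1 + M))
B(F(2))*(-7*0 + V(2 - 1)) = (4*(3 + 5*(3*√2))/(1 + 3*√2))*(-7*0 - 2) = (4*(3 + 15*√2)/(1 + 3*√2))*(0 - 2) = (4*(3 + 15*√2)/(1 + 3*√2))*(-2) = -8*(3 + 15*√2)/(1 + 3*√2)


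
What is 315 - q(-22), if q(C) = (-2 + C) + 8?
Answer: 331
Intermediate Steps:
q(C) = 6 + C
315 - q(-22) = 315 - (6 - 22) = 315 - 1*(-16) = 315 + 16 = 331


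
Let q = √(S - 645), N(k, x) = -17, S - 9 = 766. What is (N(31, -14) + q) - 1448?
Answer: -1465 + √130 ≈ -1453.6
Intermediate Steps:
S = 775 (S = 9 + 766 = 775)
q = √130 (q = √(775 - 645) = √130 ≈ 11.402)
(N(31, -14) + q) - 1448 = (-17 + √130) - 1448 = -1465 + √130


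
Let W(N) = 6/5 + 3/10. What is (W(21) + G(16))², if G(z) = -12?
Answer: 441/4 ≈ 110.25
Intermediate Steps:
W(N) = 3/2 (W(N) = 6*(⅕) + 3*(⅒) = 6/5 + 3/10 = 3/2)
(W(21) + G(16))² = (3/2 - 12)² = (-21/2)² = 441/4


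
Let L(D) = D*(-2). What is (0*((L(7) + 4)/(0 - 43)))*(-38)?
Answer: 0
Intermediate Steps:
L(D) = -2*D
(0*((L(7) + 4)/(0 - 43)))*(-38) = (0*((-2*7 + 4)/(0 - 43)))*(-38) = (0*((-14 + 4)/(-43)))*(-38) = (0*(-10*(-1/43)))*(-38) = (0*(10/43))*(-38) = 0*(-38) = 0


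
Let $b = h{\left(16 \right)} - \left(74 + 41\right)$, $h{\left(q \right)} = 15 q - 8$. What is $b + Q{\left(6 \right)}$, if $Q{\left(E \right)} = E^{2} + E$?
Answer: $159$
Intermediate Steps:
$h{\left(q \right)} = -8 + 15 q$
$b = 117$ ($b = \left(-8 + 15 \cdot 16\right) - \left(74 + 41\right) = \left(-8 + 240\right) - 115 = 232 - 115 = 117$)
$Q{\left(E \right)} = E + E^{2}$
$b + Q{\left(6 \right)} = 117 + 6 \left(1 + 6\right) = 117 + 6 \cdot 7 = 117 + 42 = 159$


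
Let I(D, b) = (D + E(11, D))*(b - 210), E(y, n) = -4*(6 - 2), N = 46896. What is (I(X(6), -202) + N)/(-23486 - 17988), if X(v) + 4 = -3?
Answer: -28186/20737 ≈ -1.3592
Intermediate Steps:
X(v) = -7 (X(v) = -4 - 3 = -7)
E(y, n) = -16 (E(y, n) = -4*4 = -16)
I(D, b) = (-210 + b)*(-16 + D) (I(D, b) = (D - 16)*(b - 210) = (-16 + D)*(-210 + b) = (-210 + b)*(-16 + D))
(I(X(6), -202) + N)/(-23486 - 17988) = ((3360 - 210*(-7) - 16*(-202) - 7*(-202)) + 46896)/(-23486 - 17988) = ((3360 + 1470 + 3232 + 1414) + 46896)/(-41474) = (9476 + 46896)*(-1/41474) = 56372*(-1/41474) = -28186/20737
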